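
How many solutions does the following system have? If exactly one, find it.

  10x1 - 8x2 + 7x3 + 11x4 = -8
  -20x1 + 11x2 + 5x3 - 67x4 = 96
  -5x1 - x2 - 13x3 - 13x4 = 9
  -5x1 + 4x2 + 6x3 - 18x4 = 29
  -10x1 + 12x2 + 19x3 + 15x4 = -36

x1 = 3, x2 = 2, x3 = 0, x4 = -2

Row-reduce the augmented matrix:
R1 ← R1 / (10).
R2 ← R2 + 20·R1.
R3 ← R3 + 5·R1.
R4 ← R4 + 5·R1.
R5 ← R5 + 10·R1.
R2 ← R2 / (-5).
R1 ← R1 + 4/5·R2.
R3 ← R3 + 5·R2.
R5 ← R5 − 4·R2.
R3 ← R3 / (-57/2).
R1 ← R1 + 117/50·R3.
R2 ← R2 + 19/5·R3.
R4 ← R4 − 19/2·R3.
R5 ← R5 − 206/5·R3.
Swap R4 and R5.
R4 ← R4 / (840/19).
R1 ← R1 − 496/95·R4.
R2 ← R2 − 4·R4.
R3 ← R3 + 25/19·R4.
R5 reduces to 0 = 0, so the extra equation is consistent.
Reading off the reduced rows gives x1 = 3, x2 = 2, x3 = 0, x4 = -2.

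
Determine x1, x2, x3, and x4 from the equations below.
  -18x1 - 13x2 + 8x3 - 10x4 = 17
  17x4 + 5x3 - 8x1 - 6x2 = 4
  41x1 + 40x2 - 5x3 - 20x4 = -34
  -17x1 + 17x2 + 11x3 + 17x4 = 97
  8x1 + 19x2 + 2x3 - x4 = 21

x1 = -4, x2 = 3, x3 = -2, x4 = 0

Row-reduce the augmented matrix:
R1 ← R1 / (-18).
R2 ← R2 + 8·R1.
R3 ← R3 − 41·R1.
R4 ← R4 + 17·R1.
R5 ← R5 − 8·R1.
R2 ← R2 / (-2/9).
R1 ← R1 − 13/18·R2.
R3 ← R3 − 187/18·R2.
R4 ← R4 − 527/18·R2.
R5 ← R5 − 119/9·R2.
R3 ← R3 / (323/4).
R1 ← R1 − 17/4·R3.
R2 ← R2 + 13/2·R3.
R4 ← R4 − 775/4·R3.
R5 ← R5 − 183/2·R3.
R4 ← R4 / (177309/323).
R1 ← R1 − 375/19·R4.
R2 ← R2 + 6216/323·R4.
R3 ← R3 − 3839/323·R4.
R5 ← R5 − 59103/323·R4.
R5 reduces to 0 = 0, so the extra equation is consistent.
Reading off the reduced rows gives x1 = -4, x2 = 3, x3 = -2, x4 = 0.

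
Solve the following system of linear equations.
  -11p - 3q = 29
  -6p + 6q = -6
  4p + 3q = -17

Row-reduce:
R1 ← R1 / (-11).
R2 ← R2 + 6·R1.
R3 ← R3 − 4·R1.
R2 ← R2 / (84/11).
R1 ← R1 − 3/11·R2.
R3 ← R3 − 21/11·R2.
Row 3 reduces to 0 = -1, a contradiction. The system is inconsistent.

no solution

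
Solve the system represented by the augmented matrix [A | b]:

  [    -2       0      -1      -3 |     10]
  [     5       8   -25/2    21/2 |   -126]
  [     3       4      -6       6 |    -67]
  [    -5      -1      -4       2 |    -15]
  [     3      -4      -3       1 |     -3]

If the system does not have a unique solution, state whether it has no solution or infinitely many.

no solution

Row-reduce:
R1 ← R1 / (-2).
R2 ← R2 − 5·R1.
R3 ← R3 − 3·R1.
R4 ← R4 + 5·R1.
R5 ← R5 − 3·R1.
R2 ← R2 / (8).
R3 ← R3 − 4·R2.
R4 ← R4 + 1·R2.
R5 ← R5 + 4·R2.
Swap R3 and R4.
R3 ← R3 / (-27/8).
R1 ← R1 − 1/2·R3.
R2 ← R2 + 15/8·R3.
R5 ← R5 + 12·R3.
Swap R4 and R5.
R4 ← R4 / (-334/9).
R1 ← R1 − 80/27·R4.
R2 ← R2 + 46/9·R4.
R3 ← R3 + 79/27·R4.
Row 5 reduces to 0 = -3/2, a contradiction. The system is inconsistent.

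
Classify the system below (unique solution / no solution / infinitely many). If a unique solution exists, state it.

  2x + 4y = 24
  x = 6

x = 6, y = 3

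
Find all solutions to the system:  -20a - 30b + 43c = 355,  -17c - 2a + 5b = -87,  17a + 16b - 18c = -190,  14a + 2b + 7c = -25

a = -4, b = -2, c = 5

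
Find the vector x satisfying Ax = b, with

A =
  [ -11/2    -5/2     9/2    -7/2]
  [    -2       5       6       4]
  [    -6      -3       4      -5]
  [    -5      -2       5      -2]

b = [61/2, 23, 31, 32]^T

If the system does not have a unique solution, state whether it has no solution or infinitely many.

no solution

Row-reduce:
R1 ← R1 / (-11/2).
R2 ← R2 + 2·R1.
R3 ← R3 + 6·R1.
R4 ← R4 + 5·R1.
R2 ← R2 / (65/11).
R1 ← R1 − 5/11·R2.
R3 ← R3 + 3/11·R2.
R4 ← R4 − 3/11·R2.
R3 ← R3 / (-46/65).
R1 ← R1 + 15/13·R3.
R2 ← R2 − 48/65·R3.
R4 ← R4 − 46/65·R3.
Row 4 reduces to 0 = 2, a contradiction. The system is inconsistent.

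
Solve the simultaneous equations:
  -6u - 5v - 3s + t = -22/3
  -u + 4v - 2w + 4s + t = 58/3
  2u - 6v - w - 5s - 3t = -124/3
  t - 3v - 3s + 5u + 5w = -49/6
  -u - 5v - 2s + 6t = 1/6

Row-reduce the augmented matrix:
R1 ← R1 / (-6).
R2 ← R2 + 1·R1.
R3 ← R3 − 2·R1.
R4 ← R4 − 5·R1.
R5 ← R5 + 1·R1.
R2 ← R2 / (29/6).
R1 ← R1 − 5/6·R2.
R3 ← R3 + 23/3·R2.
R4 ← R4 + 43/6·R2.
R5 ← R5 + 25/6·R2.
R3 ← R3 / (-121/29).
R1 ← R1 − 10/29·R3.
R2 ← R2 + 12/29·R3.
R4 ← R4 − 59/29·R3.
R5 ← R5 + 50/29·R3.
R4 ← R4 / (19/11).
R1 ← R1 + 2/11·R4.
R2 ← R2 − 9/11·R4.
R3 ← R3 + 3/11·R4.
R5 ← R5 − 21/11·R4.
R5 ← R5 / (928/209).
R1 ← R1 + 35/209·R5.
R2 ← R2 + 175/209·R5.
R3 ← R3 − 147/209·R5.
R4 ← R4 − 292/209·R5.
Reading off the reduced rows gives u = -5/3, v = 5/2, w = 5/2, s = 5/2, t = 8/3.

u = -5/3, v = 5/2, w = 5/2, s = 5/2, t = 8/3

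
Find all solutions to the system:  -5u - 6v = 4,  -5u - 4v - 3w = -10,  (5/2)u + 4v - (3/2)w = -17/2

no solution

Row-reduce:
R1 ← R1 / (-5).
R2 ← R2 + 5·R1.
R3 ← R3 − 5/2·R1.
R2 ← R2 / (2).
R1 ← R1 − 6/5·R2.
R3 ← R3 − 1·R2.
Row 3 reduces to 0 = 1/2, a contradiction. The system is inconsistent.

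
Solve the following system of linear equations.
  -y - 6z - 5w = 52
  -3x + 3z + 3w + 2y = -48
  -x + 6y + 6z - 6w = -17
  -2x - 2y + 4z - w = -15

Row-reduce the augmented matrix:
Swap R1 and R2.
R1 ← R1 / (-3).
R3 ← R3 + 1·R1.
R4 ← R4 + 2·R1.
R2 ← R2 / (-1).
R1 ← R1 + 2/3·R2.
R3 ← R3 − 16/3·R2.
R4 ← R4 + 10/3·R2.
R3 ← R3 / (-27).
R1 ← R1 − 3·R3.
R2 ← R2 − 6·R3.
R4 ← R4 − 22·R3.
R4 ← R4 / (-1115/81).
R1 ← R1 + 38/27·R4.
R2 ← R2 + 67/27·R4.
R3 ← R3 − 101/81·R4.
Reading off the reduced rows gives x = 5, y = -3, z = -4, w = -5.

x = 5, y = -3, z = -4, w = -5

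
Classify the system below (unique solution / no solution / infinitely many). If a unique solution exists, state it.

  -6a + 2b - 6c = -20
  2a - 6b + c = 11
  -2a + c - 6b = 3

a = 2, b = -1, c = 1

Row-reduce the augmented matrix:
R1 ← R1 / (-6).
R2 ← R2 − 2·R1.
R3 ← R3 + 2·R1.
R2 ← R2 / (-16/3).
R1 ← R1 + 1/3·R2.
R3 ← R3 + 20/3·R2.
R3 ← R3 / (17/4).
R1 ← R1 − 17/16·R3.
R2 ← R2 − 3/16·R3.
Reading off the reduced rows gives a = 2, b = -1, c = 1.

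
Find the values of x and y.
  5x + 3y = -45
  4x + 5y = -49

x = -6, y = -5

Row-reduce the augmented matrix:
R1 ← R1 / (5).
R2 ← R2 − 4·R1.
R2 ← R2 / (13/5).
R1 ← R1 − 3/5·R2.
Reading off the reduced rows gives x = -6, y = -5.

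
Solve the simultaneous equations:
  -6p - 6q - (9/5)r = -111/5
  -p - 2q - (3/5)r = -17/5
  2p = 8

infinitely many solutions

Row-reduce:
R1 ← R1 / (-6).
R2 ← R2 + 1·R1.
R3 ← R3 − 2·R1.
R2 ← R2 / (-1).
R1 ← R1 − 1·R2.
R3 ← R3 + 2·R2.
Rank is 2 with 3 unknowns, leaving r free.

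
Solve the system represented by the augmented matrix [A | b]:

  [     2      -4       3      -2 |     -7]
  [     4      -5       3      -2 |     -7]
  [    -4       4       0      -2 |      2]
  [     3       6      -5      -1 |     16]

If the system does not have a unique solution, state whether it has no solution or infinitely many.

Row-reduce the augmented matrix:
R1 ← R1 / (2).
R2 ← R2 − 4·R1.
R3 ← R3 + 4·R1.
R4 ← R4 − 3·R1.
R2 ← R2 / (3).
R1 ← R1 + 2·R2.
R3 ← R3 + 4·R2.
R4 ← R4 − 12·R2.
R3 ← R3 / (2).
R1 ← R1 + 1/2·R3.
R2 ← R2 + 1·R3.
R4 ← R4 − 5/2·R3.
R4 ← R4 / (-11/6).
R1 ← R1 + 1/2·R4.
R2 ← R2 + 1·R4.
R3 ← R3 + 5/3·R4.
Reading off the reduced rows gives x_1 = 0, x_2 = 0, x_3 = -3, x_4 = -1.

x_1 = 0, x_2 = 0, x_3 = -3, x_4 = -1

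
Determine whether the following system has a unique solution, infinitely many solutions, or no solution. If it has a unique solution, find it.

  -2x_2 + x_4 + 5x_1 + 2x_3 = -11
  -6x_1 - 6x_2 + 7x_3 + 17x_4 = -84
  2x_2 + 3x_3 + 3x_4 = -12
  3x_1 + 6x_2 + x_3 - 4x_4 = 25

no solution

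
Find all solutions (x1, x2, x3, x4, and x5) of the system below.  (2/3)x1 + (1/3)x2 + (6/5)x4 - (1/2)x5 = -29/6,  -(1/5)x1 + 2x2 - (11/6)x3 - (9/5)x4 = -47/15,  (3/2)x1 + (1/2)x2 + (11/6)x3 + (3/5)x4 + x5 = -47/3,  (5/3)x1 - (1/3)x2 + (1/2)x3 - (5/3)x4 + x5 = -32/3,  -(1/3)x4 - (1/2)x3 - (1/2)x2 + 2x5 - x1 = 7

x1 = -6, x2 = -4, x3 = -2, x4 = 0, x5 = -1

Row-reduce the augmented matrix:
R1 ← R1 / (2/3).
R2 ← R2 + 1/5·R1.
R3 ← R3 − 3/2·R1.
R4 ← R4 − 5/3·R1.
R5 ← R5 + 1·R1.
R2 ← R2 / (21/10).
R1 ← R1 − 1/2·R2.
R3 ← R3 + 1/4·R2.
R4 ← R4 + 7/6·R2.
R3 ← R3 / (407/252).
R1 ← R1 − 55/126·R3.
R2 ← R2 + 55/63·R3.
R4 ← R4 + 14/27·R3.
R5 ← R5 + 1/2·R3.
R4 ← R4 / (-37826/6105).
R1 ← R1 − 102/37·R4.
R2 ← R2 + 354/185·R4.
R3 ← R3 + 2862/2035·R4.
R5 ← R5 − 4661/6105·R4.
R5 ← R5 / (255629/113478).
R1 ← R1 + 355/18913·R5.
R2 ← R2 − 3584/18913·R5.
R3 ← R3 − 24939/37826·R5.
R4 ← R4 + 34715/75652·R5.
Reading off the reduced rows gives x1 = -6, x2 = -4, x3 = -2, x4 = 0, x5 = -1.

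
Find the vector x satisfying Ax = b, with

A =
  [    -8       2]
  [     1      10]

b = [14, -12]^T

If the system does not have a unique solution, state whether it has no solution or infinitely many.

x_1 = -2, x_2 = -1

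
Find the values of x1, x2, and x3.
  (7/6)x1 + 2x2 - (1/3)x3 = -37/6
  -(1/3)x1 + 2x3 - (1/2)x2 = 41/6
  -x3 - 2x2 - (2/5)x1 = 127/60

x1 = -1/2, x2 = -7/3, x3 = 11/4

Row-reduce the augmented matrix:
R1 ← R1 / (7/6).
R2 ← R2 + 1/3·R1.
R3 ← R3 + 2/5·R1.
R2 ← R2 / (1/14).
R1 ← R1 − 12/7·R2.
R3 ← R3 + 46/35·R2.
R3 ← R3 / (509/15).
R1 ← R1 + 46·R3.
R2 ← R2 − 80/3·R3.
Reading off the reduced rows gives x1 = -1/2, x2 = -7/3, x3 = 11/4.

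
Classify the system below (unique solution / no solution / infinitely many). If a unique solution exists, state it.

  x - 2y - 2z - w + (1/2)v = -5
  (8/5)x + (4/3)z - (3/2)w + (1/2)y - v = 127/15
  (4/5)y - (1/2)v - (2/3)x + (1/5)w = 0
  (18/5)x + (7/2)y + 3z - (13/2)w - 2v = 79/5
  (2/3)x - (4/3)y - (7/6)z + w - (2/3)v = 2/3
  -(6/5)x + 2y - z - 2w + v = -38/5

no solution

Row-reduce:
R2 ← R2 − 8/5·R1.
R3 ← R3 + 2/3·R1.
R4 ← R4 − 18/5·R1.
R5 ← R5 − 2/3·R1.
R6 ← R6 + 6/5·R1.
R2 ← R2 / (37/10).
R1 ← R1 + 2·R2.
R3 ← R3 + 8/15·R2.
R4 ← R4 − 107/10·R2.
R6 ← R6 + 2/5·R2.
R3 ← R3 / (-1132/1665).
R1 ← R1 − 50/111·R3.
R2 ← R2 − 136/111·R3.
R4 ← R4 + 323/111·R3.
R5 ← R5 − 1/6·R3.
R6 ← R6 + 323/111·R3.
R4 ← R4 / (-1419/1132).
R1 ← R1 + 705/566·R4.
R2 ← R2 + 223/283·R4.
R3 ← R3 − 753/1132·R4.
R5 ← R5 − 10567/6792·R4.
R6 ← R6 + 1419/1132·R4.
R5 ← R5 / (4120/1419).
R1 ← R1 + 1875/473·R5.
R2 ← R2 + 3107/946·R5.
R3 ← R3 − 1107/473·R5.
R4 ← R4 + 2437/946·R5.
Row 6 reduces to 0 = 2, a contradiction. The system is inconsistent.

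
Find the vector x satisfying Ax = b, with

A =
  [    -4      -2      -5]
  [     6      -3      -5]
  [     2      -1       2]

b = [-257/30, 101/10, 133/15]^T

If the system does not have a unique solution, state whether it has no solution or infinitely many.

Row-reduce the augmented matrix:
R1 ← R1 / (-4).
R2 ← R2 − 6·R1.
R3 ← R3 − 2·R1.
R2 ← R2 / (-6).
R1 ← R1 − 1/2·R2.
R3 ← R3 + 2·R2.
R3 ← R3 / (11/3).
R1 ← R1 − 5/24·R3.
R2 ← R2 − 25/12·R3.
Reading off the reduced rows gives x_1 = 8/5, x_2 = -8/3, x_3 = 3/2.

x_1 = 8/5, x_2 = -8/3, x_3 = 3/2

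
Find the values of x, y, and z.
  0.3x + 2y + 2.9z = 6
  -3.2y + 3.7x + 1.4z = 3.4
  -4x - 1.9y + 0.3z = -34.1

x = 6, y = 5, z = -2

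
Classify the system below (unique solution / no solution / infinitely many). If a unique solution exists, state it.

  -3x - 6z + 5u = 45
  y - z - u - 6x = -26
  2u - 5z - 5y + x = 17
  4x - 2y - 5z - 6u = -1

x = 5, y = 5, z = -5, u = 6

Row-reduce the augmented matrix:
R1 ← R1 / (-3).
R2 ← R2 + 6·R1.
R3 ← R3 − 1·R1.
R4 ← R4 − 4·R1.
R3 ← R3 + 5·R2.
R4 ← R4 + 2·R2.
R3 ← R3 / (48).
R1 ← R1 − 2·R3.
R2 ← R2 − 11·R3.
R4 ← R4 − 9·R3.
R4 ← R4 / (-281/24).
R1 ← R1 − 17/36·R4.
R2 ← R2 − 55/72·R4.
R3 ← R3 + 77/72·R4.
Reading off the reduced rows gives x = 5, y = 5, z = -5, u = 6.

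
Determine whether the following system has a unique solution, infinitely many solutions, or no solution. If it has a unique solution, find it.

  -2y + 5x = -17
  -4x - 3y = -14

Row-reduce the augmented matrix:
R1 ← R1 / (5).
R2 ← R2 + 4·R1.
R2 ← R2 / (-23/5).
R1 ← R1 + 2/5·R2.
Reading off the reduced rows gives x = -1, y = 6.

x = -1, y = 6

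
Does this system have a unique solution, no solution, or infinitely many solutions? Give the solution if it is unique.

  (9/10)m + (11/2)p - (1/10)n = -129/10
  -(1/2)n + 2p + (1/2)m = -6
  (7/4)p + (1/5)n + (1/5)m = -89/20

Row-reduce:
R1 ← R1 / (9/10).
R2 ← R2 − 1/2·R1.
R3 ← R3 − 1/5·R1.
R2 ← R2 / (-4/9).
R1 ← R1 + 1/9·R2.
R3 ← R3 − 2/9·R2.
Row 3 reduces to 0 = -1, a contradiction. The system is inconsistent.

no solution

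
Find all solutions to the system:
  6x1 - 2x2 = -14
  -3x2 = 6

Row-reduce the augmented matrix:
R1 ← R1 / (6).
R2 ← R2 / (-3).
R1 ← R1 + 1/3·R2.
Reading off the reduced rows gives x1 = -3, x2 = -2.

x1 = -3, x2 = -2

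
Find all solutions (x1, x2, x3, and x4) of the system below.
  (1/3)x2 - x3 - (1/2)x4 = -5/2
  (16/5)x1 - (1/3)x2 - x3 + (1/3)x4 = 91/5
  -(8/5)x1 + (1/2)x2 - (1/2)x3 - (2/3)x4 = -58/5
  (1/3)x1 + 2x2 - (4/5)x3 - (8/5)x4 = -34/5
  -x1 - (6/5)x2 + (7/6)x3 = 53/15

Row-reduce the augmented matrix:
Swap R1 and R2.
R1 ← R1 / (16/5).
R3 ← R3 + 8/5·R1.
R4 ← R4 − 1/3·R1.
R5 ← R5 + 1·R1.
R2 ← R2 / (1/3).
R1 ← R1 + 5/48·R2.
R3 ← R3 − 1/3·R2.
R4 ← R4 − 293/144·R2.
R5 ← R5 + 313/240·R2.
Swap R3 and R4.
R3 ← R3 / (649/120).
R1 ← R1 + 5/8·R3.
R2 ← R2 + 3·R3.
R5 ← R5 + 367/120·R3.
Swap R4 and R5.
R4 ← R4 / (-245459/233640).
R1 ← R1 − 145/1298·R4.
R2 ← R2 + 1853/2596·R4.
R3 ← R3 − 2041/7788·R4.
R5 reduces to 0 = 0, so the extra equation is consistent.
Reading off the reduced rows gives x1 = 6, x2 = -6, x3 = 2, x4 = -3.

x1 = 6, x2 = -6, x3 = 2, x4 = -3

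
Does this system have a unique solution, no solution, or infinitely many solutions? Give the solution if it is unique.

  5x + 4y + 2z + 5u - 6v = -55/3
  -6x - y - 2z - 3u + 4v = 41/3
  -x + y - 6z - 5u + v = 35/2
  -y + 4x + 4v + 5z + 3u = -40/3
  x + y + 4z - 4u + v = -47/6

x = -2/3, y = -1, z = -7/3, u = -2/3, v = 1/2

Row-reduce the augmented matrix:
R1 ← R1 / (5).
R2 ← R2 + 6·R1.
R3 ← R3 + 1·R1.
R4 ← R4 − 4·R1.
R5 ← R5 − 1·R1.
R2 ← R2 / (19/5).
R1 ← R1 − 4/5·R2.
R3 ← R3 − 9/5·R2.
R4 ← R4 + 21/5·R2.
R5 ← R5 − 1/5·R2.
R3 ← R3 / (-110/19).
R1 ← R1 − 6/19·R3.
R2 ← R2 − 2/19·R3.
R4 ← R4 − 73/19·R3.
R5 ← R5 − 68/19·R3.
R4 ← R4 / (-141/110).
R1 ← R1 − 4/55·R4.
R2 ← R2 − 38/55·R4.
R3 ← R3 − 103/110·R4.
R5 ← R5 + 468/55·R4.
R5 ← R5 / (-1765/47).
R1 ← R1 + 5/47·R5.
R2 ← R2 − 117/47·R5.
R3 ← R3 − 200/47·R5.
R4 ← R4 + 225/47·R5.
Reading off the reduced rows gives x = -2/3, y = -1, z = -7/3, u = -2/3, v = 1/2.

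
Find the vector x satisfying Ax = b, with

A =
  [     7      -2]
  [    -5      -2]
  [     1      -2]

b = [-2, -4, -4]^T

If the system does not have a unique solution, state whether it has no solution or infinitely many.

no solution

Row-reduce:
R1 ← R1 / (7).
R2 ← R2 + 5·R1.
R3 ← R3 − 1·R1.
R2 ← R2 / (-24/7).
R1 ← R1 + 2/7·R2.
R3 ← R3 + 12/7·R2.
Row 3 reduces to 0 = -1, a contradiction. The system is inconsistent.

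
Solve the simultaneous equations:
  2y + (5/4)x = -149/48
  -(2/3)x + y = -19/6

From equation 2: y = -19/6 + 2/3·x.
Substitute into equation 1 and solve: x = 5/4.
Then y = -7/3.

x = 5/4, y = -7/3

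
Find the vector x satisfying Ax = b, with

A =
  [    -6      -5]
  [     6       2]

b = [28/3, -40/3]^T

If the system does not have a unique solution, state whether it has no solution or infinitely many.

Row-reduce the augmented matrix:
R1 ← R1 / (-6).
R2 ← R2 − 6·R1.
R2 ← R2 / (-3).
R1 ← R1 − 5/6·R2.
Reading off the reduced rows gives x_1 = -8/3, x_2 = 4/3.

x_1 = -8/3, x_2 = 4/3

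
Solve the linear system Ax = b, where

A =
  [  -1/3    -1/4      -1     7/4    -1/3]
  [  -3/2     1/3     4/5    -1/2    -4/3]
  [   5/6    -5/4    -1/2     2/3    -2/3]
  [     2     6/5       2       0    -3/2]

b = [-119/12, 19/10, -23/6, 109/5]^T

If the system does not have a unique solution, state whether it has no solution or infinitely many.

infinitely many solutions

Row-reduce:
R1 ← R1 / (-1/3).
R2 ← R2 + 3/2·R1.
R3 ← R3 − 5/6·R1.
R4 ← R4 − 2·R1.
R2 ← R2 / (35/24).
R1 ← R1 − 3/4·R2.
R3 ← R3 + 15/8·R2.
R4 ← R4 + 3/10·R2.
R3 ← R3 / (267/70).
R1 ← R1 − 48/175·R3.
R2 ← R2 − 636/175·R3.
R4 ← R4 + 2546/875·R3.
R4 ← R4 / (88289/20025).
R1 ← R1 + 709/1335·R4.
R2 ← R2 + 383/1335·R4.
R3 ← R3 + 2405/1602·R4.
Rank is 4 with 5 unknowns, leaving x_5 free.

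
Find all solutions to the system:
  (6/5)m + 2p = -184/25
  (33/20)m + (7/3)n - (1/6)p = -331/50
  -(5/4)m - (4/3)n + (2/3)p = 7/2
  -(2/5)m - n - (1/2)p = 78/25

m = -14/5, n = -1, p = -2

Row-reduce the augmented matrix:
R1 ← R1 / (6/5).
R2 ← R2 − 33/20·R1.
R3 ← R3 + 5/4·R1.
R4 ← R4 + 2/5·R1.
R2 ← R2 / (7/3).
R3 ← R3 + 4/3·R2.
R4 ← R4 + 1·R2.
R3 ← R3 / (13/12).
R1 ← R1 − 5/3·R3.
R2 ← R2 + 5/4·R3.
R4 ← R4 + 13/12·R3.
R4 reduces to 0 = 0, so the extra equation is consistent.
Reading off the reduced rows gives m = -14/5, n = -1, p = -2.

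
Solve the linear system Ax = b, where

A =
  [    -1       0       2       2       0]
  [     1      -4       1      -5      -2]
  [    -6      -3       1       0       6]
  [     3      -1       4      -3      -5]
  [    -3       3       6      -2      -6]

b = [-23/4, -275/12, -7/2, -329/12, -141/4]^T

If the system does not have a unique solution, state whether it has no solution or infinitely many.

x_1 = 7/4, x_2 = 8/3, x_3 = -3, x_4 = 1, x_5 = 3

Row-reduce the augmented matrix:
R1 ← R1 / (-1).
R2 ← R2 − 1·R1.
R3 ← R3 + 6·R1.
R4 ← R4 − 3·R1.
R5 ← R5 + 3·R1.
R2 ← R2 / (-4).
R3 ← R3 + 3·R2.
R4 ← R4 + 1·R2.
R5 ← R5 − 3·R2.
R3 ← R3 / (-53/4).
R1 ← R1 + 2·R3.
R2 ← R2 + 3/4·R3.
R4 ← R4 − 37/4·R3.
R5 ← R5 − 9/4·R3.
R4 ← R4 / (-162/53).
R1 ← R1 + 28/53·R4.
R2 ← R2 − 69/53·R4.
R3 ← R3 − 39/53·R4.
R5 ← R5 + 631/53·R4.
R5 ← R5 / (-491/54).
R1 ← R1 + 34/27·R5.
R2 ← R2 − 7/18·R5.
R3 ← R3 + 7/18·R5.
R4 ← R4 + 13/54·R5.
Reading off the reduced rows gives x_1 = 7/4, x_2 = 8/3, x_3 = -3, x_4 = 1, x_5 = 3.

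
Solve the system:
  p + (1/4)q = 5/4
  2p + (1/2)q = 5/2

infinitely many solutions

Row-reduce:
R2 ← R2 − 2·R1.
Rank is 1 with 2 unknowns, leaving q free.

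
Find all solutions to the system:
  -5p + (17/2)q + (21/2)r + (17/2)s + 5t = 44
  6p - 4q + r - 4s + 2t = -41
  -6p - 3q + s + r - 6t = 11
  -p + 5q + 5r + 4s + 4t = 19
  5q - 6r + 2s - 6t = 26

Row-reduce:
R1 ← R1 / (-5).
R2 ← R2 − 6·R1.
R3 ← R3 + 6·R1.
R4 ← R4 + 1·R1.
R2 ← R2 / (31/5).
R1 ← R1 + 17/10·R2.
R3 ← R3 + 66/5·R2.
R4 ← R4 − 33/10·R2.
R5 ← R5 − 5·R2.
R3 ← R3 / (538/31).
R1 ← R1 − 101/62·R3.
R2 ← R2 − 68/31·R3.
R4 ← R4 + 269/62·R3.
R5 ← R5 + 526/31·R3.
Swap R4 and R5.
R4 ← R4 / (245/269).
R1 ← R1 + 101/269·R4.
R2 ← R2 − 133/269·R4.
R3 ← R3 − 62/269·R4.
Row 5 reduces to 0 = -1/4, a contradiction. The system is inconsistent.

no solution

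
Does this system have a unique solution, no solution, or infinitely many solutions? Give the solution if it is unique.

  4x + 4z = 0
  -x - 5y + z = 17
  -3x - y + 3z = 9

Row-reduce the augmented matrix:
R1 ← R1 / (4).
R2 ← R2 + 1·R1.
R3 ← R3 + 3·R1.
R2 ← R2 / (-5).
R3 ← R3 + 1·R2.
R3 ← R3 / (28/5).
R1 ← R1 − 1·R3.
R2 ← R2 + 2/5·R3.
Reading off the reduced rows gives x = -1, y = -3, z = 1.

x = -1, y = -3, z = 1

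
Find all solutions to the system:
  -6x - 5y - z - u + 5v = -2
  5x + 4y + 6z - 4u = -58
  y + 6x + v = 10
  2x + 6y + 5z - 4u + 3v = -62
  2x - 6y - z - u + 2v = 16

Row-reduce the augmented matrix:
R1 ← R1 / (-6).
R2 ← R2 − 5·R1.
R3 ← R3 − 6·R1.
R4 ← R4 − 2·R1.
R5 ← R5 − 2·R1.
R2 ← R2 / (-1/6).
R1 ← R1 − 5/6·R2.
R3 ← R3 + 4·R2.
R4 ← R4 − 13/3·R2.
R5 ← R5 + 23/3·R2.
R3 ← R3 / (-125).
R1 ← R1 − 26·R3.
R2 ← R2 + 31·R3.
R4 ← R4 − 139·R3.
R5 ← R5 + 239·R3.
R4 ← R4 / (-53/25).
R1 ← R1 + 2/25·R4.
R2 ← R2 − 12/25·R4.
R3 ← R3 + 23/25·R4.
R5 ← R5 − 28/25·R4.
R5 ← R5 / (-1006/265).
R1 ← R1 − 34/265·R5.
R2 ← R2 − 61/265·R5.
R3 ← R3 + 155/53·R5.
R4 ← R4 + 1059/265·R5.
Reading off the reduced rows gives x = 2, y = -2, z = -6, u = 6, v = 0.

x = 2, y = -2, z = -6, u = 6, v = 0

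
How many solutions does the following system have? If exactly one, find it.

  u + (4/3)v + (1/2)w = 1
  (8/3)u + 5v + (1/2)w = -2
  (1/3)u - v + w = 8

no solution

Row-reduce:
R2 ← R2 − 8/3·R1.
R3 ← R3 − 1/3·R1.
R2 ← R2 / (13/9).
R1 ← R1 − 4/3·R2.
R3 ← R3 + 13/9·R2.
Row 3 reduces to 0 = 3, a contradiction. The system is inconsistent.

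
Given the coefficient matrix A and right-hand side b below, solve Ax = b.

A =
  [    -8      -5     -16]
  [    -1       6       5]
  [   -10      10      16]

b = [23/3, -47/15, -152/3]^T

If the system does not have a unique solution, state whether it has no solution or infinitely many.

x_1 = 3, x_2 = 11/5, x_3 = -8/3

Row-reduce the augmented matrix:
R1 ← R1 / (-8).
R2 ← R2 + 1·R1.
R3 ← R3 + 10·R1.
R2 ← R2 / (53/8).
R1 ← R1 − 5/8·R2.
R3 ← R3 − 65/4·R2.
R3 ← R3 / (998/53).
R1 ← R1 − 71/53·R3.
R2 ← R2 − 56/53·R3.
Reading off the reduced rows gives x_1 = 3, x_2 = 11/5, x_3 = -8/3.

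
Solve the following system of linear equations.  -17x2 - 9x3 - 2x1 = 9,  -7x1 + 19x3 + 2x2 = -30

Row-reduce:
R1 ← R1 / (-2).
R2 ← R2 + 7·R1.
R2 ← R2 / (123/2).
R1 ← R1 − 17/2·R2.
Rank is 2 with 3 unknowns, leaving x3 free.

infinitely many solutions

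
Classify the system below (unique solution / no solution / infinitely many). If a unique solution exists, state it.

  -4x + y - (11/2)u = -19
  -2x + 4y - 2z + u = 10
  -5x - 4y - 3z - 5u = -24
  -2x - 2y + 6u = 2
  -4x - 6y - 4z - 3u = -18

no solution

Row-reduce:
R1 ← R1 / (-4).
R2 ← R2 + 2·R1.
R3 ← R3 + 5·R1.
R4 ← R4 + 2·R1.
R5 ← R5 + 4·R1.
R2 ← R2 / (7/2).
R1 ← R1 + 1/4·R2.
R3 ← R3 + 21/4·R2.
R4 ← R4 + 5/2·R2.
R5 ← R5 + 7·R2.
R3 ← R3 / (-6).
R1 ← R1 + 1/7·R3.
R2 ← R2 + 4/7·R3.
R4 ← R4 + 10/7·R3.
R5 ← R5 + 8·R3.
R4 ← R4 / (135/14).
R1 ← R1 − 41/28·R4.
R2 ← R2 − 5/14·R4.
R3 ← R3 + 5/4·R4.
Row 5 reduces to 0 = 4/3, a contradiction. The system is inconsistent.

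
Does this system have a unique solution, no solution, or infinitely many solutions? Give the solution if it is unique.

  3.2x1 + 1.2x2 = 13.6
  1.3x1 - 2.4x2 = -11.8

Row-reduce the augmented matrix:
R1 ← R1 / (16/5).
R2 ← R2 − 13/10·R1.
R2 ← R2 / (-231/80).
R1 ← R1 − 3/8·R2.
Reading off the reduced rows gives x1 = 2, x2 = 6.

x1 = 2, x2 = 6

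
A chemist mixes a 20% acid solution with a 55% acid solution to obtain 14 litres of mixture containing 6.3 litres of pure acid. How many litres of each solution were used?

litres of solution A: 4, litres of solution B: 10

Let a = litres of solution A, b = litres of solution B.
  b + a = 14
  (1/5)a + (11/20)b = 63/10
From equation 1: a = 14 − b.
Substitute into equation 2 and solve: b = 10.
Then a = 4.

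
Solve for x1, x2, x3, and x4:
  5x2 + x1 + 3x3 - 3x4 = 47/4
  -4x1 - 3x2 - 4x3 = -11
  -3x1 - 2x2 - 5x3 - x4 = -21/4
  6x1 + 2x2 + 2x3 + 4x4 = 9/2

x1 = 11/4, x2 = 0, x3 = 0, x4 = -3

Row-reduce the augmented matrix:
R2 ← R2 + 4·R1.
R3 ← R3 + 3·R1.
R4 ← R4 − 6·R1.
R2 ← R2 / (17).
R1 ← R1 − 5·R2.
R3 ← R3 − 13·R2.
R4 ← R4 + 28·R2.
R3 ← R3 / (-36/17).
R1 ← R1 − 11/17·R3.
R2 ← R2 − 8/17·R3.
R4 ← R4 + 48/17·R3.
R4 ← R4 / (10/3).
R1 ← R1 − 5/18·R4.
R2 ← R2 + 8/9·R4.
R3 ← R3 − 7/18·R4.
Reading off the reduced rows gives x1 = 11/4, x2 = 0, x3 = 0, x4 = -3.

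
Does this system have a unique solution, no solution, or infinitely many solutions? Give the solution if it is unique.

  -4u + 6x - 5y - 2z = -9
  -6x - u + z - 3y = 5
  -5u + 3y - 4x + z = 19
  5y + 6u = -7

x = 0, y = 1, z = 6, u = -2

Row-reduce the augmented matrix:
R1 ← R1 / (6).
R2 ← R2 + 6·R1.
R3 ← R3 + 4·R1.
R2 ← R2 / (-8).
R1 ← R1 + 5/6·R2.
R3 ← R3 + 1/3·R2.
R4 ← R4 − 5·R2.
R3 ← R3 / (-7/24).
R1 ← R1 + 11/48·R3.
R2 ← R2 − 1/8·R3.
R4 ← R4 + 5/8·R3.
R4 ← R4 / (132/7).
R1 ← R1 − 40/7·R4.
R2 ← R2 + 18/7·R4.
R3 ← R3 − 179/7·R4.
Reading off the reduced rows gives x = 0, y = 1, z = 6, u = -2.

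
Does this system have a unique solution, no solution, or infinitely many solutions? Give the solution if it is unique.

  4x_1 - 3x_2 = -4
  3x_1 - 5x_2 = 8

x_1 = -4, x_2 = -4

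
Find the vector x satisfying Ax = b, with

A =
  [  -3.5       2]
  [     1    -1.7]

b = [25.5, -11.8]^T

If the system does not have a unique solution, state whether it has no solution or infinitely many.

From equation 2: x_1 = -59/5 + 17/10·x_2.
Substitute into equation 1 and solve: x_2 = 4.
Then x_1 = -5.

x_1 = -5, x_2 = 4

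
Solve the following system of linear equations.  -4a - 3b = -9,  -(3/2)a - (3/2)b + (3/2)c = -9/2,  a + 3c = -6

Row-reduce:
R1 ← R1 / (-4).
R2 ← R2 + 3/2·R1.
R3 ← R3 − 1·R1.
R2 ← R2 / (-3/8).
R1 ← R1 − 3/4·R2.
R3 ← R3 + 3/4·R2.
Row 3 reduces to 0 = -6, a contradiction. The system is inconsistent.

no solution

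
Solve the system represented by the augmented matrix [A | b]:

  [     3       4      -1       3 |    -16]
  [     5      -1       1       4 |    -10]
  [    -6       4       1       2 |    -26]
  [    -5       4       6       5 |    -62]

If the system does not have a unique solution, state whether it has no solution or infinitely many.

Row-reduce the augmented matrix:
R1 ← R1 / (3).
R2 ← R2 − 5·R1.
R3 ← R3 + 6·R1.
R4 ← R4 + 5·R1.
R2 ← R2 / (-23/3).
R1 ← R1 − 4/3·R2.
R3 ← R3 − 12·R2.
R4 ← R4 − 32/3·R2.
R3 ← R3 / (73/23).
R1 ← R1 − 3/23·R3.
R2 ← R2 + 8/23·R3.
R4 ← R4 − 185/23·R3.
R4 ← R4 / (-562/73).
R1 ← R1 − 41/73·R4.
R2 ← R2 − 61/73·R4.
R3 ← R3 − 148/73·R4.
Reading off the reduced rows gives x_1 = 0, x_2 = -4, x_3 = -6, x_4 = -2.

x_1 = 0, x_2 = -4, x_3 = -6, x_4 = -2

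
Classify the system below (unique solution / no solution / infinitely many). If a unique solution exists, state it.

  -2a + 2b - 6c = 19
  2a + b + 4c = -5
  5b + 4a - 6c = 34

Row-reduce the augmented matrix:
R1 ← R1 / (-2).
R2 ← R2 − 2·R1.
R3 ← R3 − 4·R1.
R2 ← R2 / (3).
R1 ← R1 + 1·R2.
R3 ← R3 − 9·R2.
R3 ← R3 / (-12).
R1 ← R1 − 7/3·R3.
R2 ← R2 + 2/3·R3.
Reading off the reduced rows gives a = 1, b = 3, c = -5/2.

a = 1, b = 3, c = -5/2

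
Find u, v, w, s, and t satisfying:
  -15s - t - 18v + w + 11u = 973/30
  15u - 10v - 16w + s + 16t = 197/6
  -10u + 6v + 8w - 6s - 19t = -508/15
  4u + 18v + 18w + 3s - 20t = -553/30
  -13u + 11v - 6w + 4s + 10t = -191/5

u = 4/3, v = -11/5, w = 1, s = 3/2, t = 1/3

Row-reduce the augmented matrix:
R1 ← R1 / (11).
R2 ← R2 − 15·R1.
R3 ← R3 + 10·R1.
R4 ← R4 − 4·R1.
R5 ← R5 + 13·R1.
R2 ← R2 / (160/11).
R1 ← R1 + 18/11·R2.
R3 ← R3 + 114/11·R2.
R4 ← R4 − 270/11·R2.
R5 ← R5 + 113/11·R2.
R3 ← R3 / (-277/80).
R1 ← R1 + 149/80·R3.
R2 ← R2 + 191/160·R3.
R4 ← R4 − 751/16·R3.
R5 ← R5 + 2733/160·R3.
R4 ← R4 / (-24021/277).
R1 ← R1 − 939/277·R4.
R2 ← R2 − 824/277·R4.
R3 ← R3 − 348/277·R4.
R5 ← R5 − 6339/277·R4.
R5 ← R5 / (98149/5338).
R1 ← R1 − 26/2669·R5.
R2 ← R2 + 7427/5338·R5.
R3 ← R3 + 33/2669·R5.
R4 ← R4 − 4651/2669·R5.
Reading off the reduced rows gives u = 4/3, v = -11/5, w = 1, s = 3/2, t = 1/3.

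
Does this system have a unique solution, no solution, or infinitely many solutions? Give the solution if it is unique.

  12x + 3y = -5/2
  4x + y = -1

Row-reduce:
R1 ← R1 / (12).
R2 ← R2 − 4·R1.
Row 2 reduces to 0 = -1/6, a contradiction. The system is inconsistent.

no solution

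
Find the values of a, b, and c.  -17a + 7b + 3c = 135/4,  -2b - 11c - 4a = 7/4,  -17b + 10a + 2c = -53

Row-reduce the augmented matrix:
R1 ← R1 / (-17).
R2 ← R2 + 4·R1.
R3 ← R3 − 10·R1.
R2 ← R2 / (-62/17).
R1 ← R1 + 7/17·R2.
R3 ← R3 + 219/17·R2.
R3 ← R3 / (2797/62).
R1 ← R1 − 71/62·R3.
R2 ← R2 − 199/62·R3.
Reading off the reduced rows gives a = -1, b = 5/2, c = -1/4.

a = -1, b = 5/2, c = -1/4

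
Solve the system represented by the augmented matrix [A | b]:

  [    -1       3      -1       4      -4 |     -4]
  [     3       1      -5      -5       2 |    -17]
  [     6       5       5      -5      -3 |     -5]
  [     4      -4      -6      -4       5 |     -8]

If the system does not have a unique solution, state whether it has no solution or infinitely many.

infinitely many solutions

Row-reduce:
R1 ← R1 / (-1).
R2 ← R2 − 3·R1.
R3 ← R3 − 6·R1.
R4 ← R4 − 4·R1.
R2 ← R2 / (10).
R1 ← R1 + 3·R2.
R3 ← R3 − 23·R2.
R4 ← R4 − 8·R2.
R3 ← R3 / (87/5).
R1 ← R1 + 7/5·R3.
R2 ← R2 + 4/5·R3.
R4 ← R4 + 18/5·R3.
R4 ← R4 / (7).
R1 ← R1 + 5/3·R4.
R2 ← R2 − 5/6·R4.
R3 ← R3 − 1/6·R4.
Rank is 4 with 5 unknowns, leaving x_5 free.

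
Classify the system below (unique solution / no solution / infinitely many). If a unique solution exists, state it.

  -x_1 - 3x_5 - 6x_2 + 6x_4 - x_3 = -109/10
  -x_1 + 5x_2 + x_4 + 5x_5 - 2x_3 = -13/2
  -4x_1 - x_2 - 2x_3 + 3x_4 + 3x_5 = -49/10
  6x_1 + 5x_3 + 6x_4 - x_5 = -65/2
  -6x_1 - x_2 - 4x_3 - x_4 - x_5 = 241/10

Row-reduce the augmented matrix:
R1 ← R1 / (-1).
R2 ← R2 + 1·R1.
R3 ← R3 + 4·R1.
R4 ← R4 − 6·R1.
R5 ← R5 + 6·R1.
R2 ← R2 / (11).
R1 ← R1 − 6·R2.
R3 ← R3 − 23·R2.
R4 ← R4 + 36·R2.
R5 ← R5 − 35·R2.
R3 ← R3 / (45/11).
R1 ← R1 − 17/11·R3.
R2 ← R2 + 1/11·R3.
R4 ← R4 + 47/11·R3.
R5 ← R5 − 57/11·R3.
R4 ← R4 / (658/45).
R1 ← R1 − 32/45·R4.
R2 ← R2 + 31/45·R4.
R3 ← R3 + 116/45·R4.
R5 ← R5 + 116/15·R4.
R5 ← R5 / (-1126/329).
R1 ← R1 + 320/329·R5.
R2 ← R2 − 310/329·R5.
R3 ← R3 − 173/329·R5.
R4 ← R4 − 121/329·R5.
Reading off the reduced rows gives x_1 = -3, x_2 = 7/5, x_3 = -1/2, x_4 = -5/2, x_5 = -3.

x_1 = -3, x_2 = 7/5, x_3 = -1/2, x_4 = -5/2, x_5 = -3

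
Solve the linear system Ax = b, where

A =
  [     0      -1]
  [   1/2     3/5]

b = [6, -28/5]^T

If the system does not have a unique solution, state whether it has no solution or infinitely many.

x_1 = -4, x_2 = -6

Row-reduce the augmented matrix:
Swap R1 and R2.
R1 ← R1 / (1/2).
R2 ← R2 / (-1).
R1 ← R1 − 6/5·R2.
Reading off the reduced rows gives x_1 = -4, x_2 = -6.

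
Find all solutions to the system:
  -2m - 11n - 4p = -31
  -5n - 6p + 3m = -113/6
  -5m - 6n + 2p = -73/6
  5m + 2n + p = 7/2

m = -1/2, n = 8/3, p = 2/3

Row-reduce the augmented matrix:
R1 ← R1 / (-2).
R2 ← R2 − 3·R1.
R3 ← R3 + 5·R1.
R4 ← R4 − 5·R1.
R2 ← R2 / (-43/2).
R1 ← R1 − 11/2·R2.
R3 ← R3 − 43/2·R2.
R4 ← R4 + 51/2·R2.
Swap R3 and R4.
R3 ← R3 / (225/43).
R1 ← R1 + 46/43·R3.
R2 ← R2 − 24/43·R3.
R4 reduces to 0 = 0, so the extra equation is consistent.
Reading off the reduced rows gives m = -1/2, n = 8/3, p = 2/3.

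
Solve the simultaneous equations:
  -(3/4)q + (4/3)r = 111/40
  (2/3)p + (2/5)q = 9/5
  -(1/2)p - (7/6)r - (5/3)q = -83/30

p = 3, q = -1/2, r = 9/5

Row-reduce the augmented matrix:
Swap R1 and R2.
R1 ← R1 / (2/3).
R3 ← R3 + 1/2·R1.
R2 ← R2 / (-3/4).
R1 ← R1 − 3/5·R2.
R3 ← R3 + 41/30·R2.
R3 ← R3 / (-971/270).
R1 ← R1 − 16/15·R3.
R2 ← R2 + 16/9·R3.
Reading off the reduced rows gives p = 3, q = -1/2, r = 9/5.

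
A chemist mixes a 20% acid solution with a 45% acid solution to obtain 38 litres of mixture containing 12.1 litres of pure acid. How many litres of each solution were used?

litres of solution A: 20, litres of solution B: 18

Let a = litres of solution A, b = litres of solution B.
  a + b = 38
  (9/20)b + (1/5)a = 121/10
From equation 1: a = 38 − b.
Substitute into equation 2 and solve: b = 18.
Then a = 20.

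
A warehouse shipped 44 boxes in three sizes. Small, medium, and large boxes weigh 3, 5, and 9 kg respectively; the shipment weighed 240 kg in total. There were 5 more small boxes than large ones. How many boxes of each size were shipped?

small boxes: 20, medium boxes: 9, large boxes: 15

Let s = small boxes, m = medium boxes, l = large boxes.
  s + m + l = 44
  3s + 5m + 9l = 240
  s - l = 5
Row-reduce the augmented matrix:
R2 ← R2 − 3·R1.
R3 ← R3 − 1·R1.
R2 ← R2 / (2).
R1 ← R1 − 1·R2.
R3 ← R3 + 1·R2.
R1 ← R1 + 2·R3.
R2 ← R2 − 3·R3.
Reading off the reduced rows gives s = 20, m = 9, l = 15.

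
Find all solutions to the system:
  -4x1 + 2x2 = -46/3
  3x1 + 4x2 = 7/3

Row-reduce the augmented matrix:
R1 ← R1 / (-4).
R2 ← R2 − 3·R1.
R2 ← R2 / (11/2).
R1 ← R1 + 1/2·R2.
Reading off the reduced rows gives x1 = 3, x2 = -5/3.

x1 = 3, x2 = -5/3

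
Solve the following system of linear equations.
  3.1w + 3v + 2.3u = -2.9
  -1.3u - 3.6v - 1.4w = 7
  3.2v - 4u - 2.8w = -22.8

u = 4, v = -3, w = -1

Row-reduce the augmented matrix:
R1 ← R1 / (23/10).
R2 ← R2 + 13/10·R1.
R3 ← R3 + 4·R1.
R2 ← R2 / (-219/115).
R1 ← R1 − 30/23·R2.
R3 ← R3 − 968/115·R2.
R3 ← R3 / (1514/365).
R1 ← R1 − 116/73·R3.
R2 ← R2 + 27/146·R3.
Reading off the reduced rows gives u = 4, v = -3, w = -1.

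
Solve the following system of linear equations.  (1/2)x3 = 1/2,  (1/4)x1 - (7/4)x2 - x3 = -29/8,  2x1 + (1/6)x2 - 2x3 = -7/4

Row-reduce the augmented matrix:
Swap R1 and R2.
R1 ← R1 / (1/4).
R3 ← R3 − 2·R1.
Swap R2 and R3.
R2 ← R2 / (85/6).
R1 ← R1 + 7·R2.
R3 ← R3 / (1/2).
R1 ← R1 + 88/85·R3.
R2 ← R2 − 36/85·R3.
Reading off the reduced rows gives x1 = 0, x2 = 3/2, x3 = 1.

x1 = 0, x2 = 3/2, x3 = 1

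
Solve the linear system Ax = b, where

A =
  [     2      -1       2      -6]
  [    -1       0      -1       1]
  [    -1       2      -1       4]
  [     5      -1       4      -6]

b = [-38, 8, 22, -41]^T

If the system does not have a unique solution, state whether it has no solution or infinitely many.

x_1 = 1, x_2 = -2, x_3 = -3, x_4 = 6

Row-reduce the augmented matrix:
R1 ← R1 / (2).
R2 ← R2 + 1·R1.
R3 ← R3 + 1·R1.
R4 ← R4 − 5·R1.
R2 ← R2 / (-1/2).
R1 ← R1 + 1/2·R2.
R3 ← R3 − 3/2·R2.
R4 ← R4 − 3/2·R2.
Swap R3 and R4.
R3 ← R3 / (-1).
R1 ← R1 − 1·R3.
R4 ← R4 / (-5).
R1 ← R1 − 2·R4.
R2 ← R2 − 4·R4.
R3 ← R3 + 3·R4.
Reading off the reduced rows gives x_1 = 1, x_2 = -2, x_3 = -3, x_4 = 6.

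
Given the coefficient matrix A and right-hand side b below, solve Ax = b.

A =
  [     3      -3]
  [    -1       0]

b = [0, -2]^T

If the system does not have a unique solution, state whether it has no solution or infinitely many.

Row-reduce the augmented matrix:
R1 ← R1 / (3).
R2 ← R2 + 1·R1.
R2 ← R2 / (-1).
R1 ← R1 + 1·R2.
Reading off the reduced rows gives x_1 = 2, x_2 = 2.

x_1 = 2, x_2 = 2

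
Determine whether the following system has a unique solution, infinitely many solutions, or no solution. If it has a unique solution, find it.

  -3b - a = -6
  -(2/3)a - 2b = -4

infinitely many solutions

Row-reduce:
R1 ← R1 / (-1).
R2 ← R2 + 2/3·R1.
Rank is 1 with 2 unknowns, leaving b free.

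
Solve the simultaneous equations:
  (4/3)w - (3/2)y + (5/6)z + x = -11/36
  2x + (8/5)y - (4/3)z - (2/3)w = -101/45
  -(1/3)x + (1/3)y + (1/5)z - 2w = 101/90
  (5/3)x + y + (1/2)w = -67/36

x = -2/3, y = -1/2, z = 1/3, w = -1/2

Row-reduce the augmented matrix:
R2 ← R2 − 2·R1.
R3 ← R3 + 1/3·R1.
R4 ← R4 − 5/3·R1.
R2 ← R2 / (23/5).
R1 ← R1 + 3/2·R2.
R3 ← R3 + 1/6·R2.
R4 ← R4 − 7/2·R2.
R3 ← R3 / (382/1035).
R1 ← R1 + 10/69·R3.
R2 ← R2 + 15/23·R3.
R4 ← R4 − 185/207·R3.
R4 ← R4 / (8377/1719).
R1 ← R1 + 236/573·R4.
R2 ← R2 + 4225/1146·R4.
R3 ← R3 + 1735/382·R4.
Reading off the reduced rows gives x = -2/3, y = -1/2, z = 1/3, w = -1/2.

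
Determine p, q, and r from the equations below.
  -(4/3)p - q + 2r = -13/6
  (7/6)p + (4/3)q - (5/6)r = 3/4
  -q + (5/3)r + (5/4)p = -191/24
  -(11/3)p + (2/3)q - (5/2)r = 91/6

Row-reduce the augmented matrix:
R1 ← R1 / (-4/3).
R2 ← R2 − 7/6·R1.
R3 ← R3 − 5/4·R1.
R4 ← R4 + 11/3·R1.
R2 ← R2 / (11/24).
R1 ← R1 − 3/4·R2.
R3 ← R3 + 31/16·R2.
R4 ← R4 − 41/12·R2.
R3 ← R3 / (89/12).
R1 ← R1 + 3·R3.
R2 ← R2 − 2·R3.
R4 ← R4 + 89/6·R3.
R4 reduces to 0 = 0, so the extra equation is consistent.
Reading off the reduced rows gives p = -5/2, q = 3/2, r = -2.

p = -5/2, q = 3/2, r = -2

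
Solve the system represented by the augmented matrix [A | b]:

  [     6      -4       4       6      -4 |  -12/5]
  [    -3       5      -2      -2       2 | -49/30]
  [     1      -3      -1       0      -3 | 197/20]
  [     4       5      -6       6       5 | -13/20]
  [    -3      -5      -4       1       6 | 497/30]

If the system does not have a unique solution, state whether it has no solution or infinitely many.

Row-reduce the augmented matrix:
R1 ← R1 / (6).
R2 ← R2 + 3·R1.
R3 ← R3 − 1·R1.
R4 ← R4 − 4·R1.
R5 ← R5 + 3·R1.
R2 ← R2 / (3).
R1 ← R1 + 2/3·R2.
R3 ← R3 + 7/3·R2.
R4 ← R4 − 23/3·R2.
R5 ← R5 + 7·R2.
R3 ← R3 / (-5/3).
R1 ← R1 − 2/3·R3.
R4 ← R4 + 26/3·R3.
R5 ← R5 + 2·R3.
R4 ← R4 / (3/5).
R1 ← R1 − 17/15·R4.
R2 ← R2 − 1/3·R4.
R3 ← R3 − 2/15·R4.
R5 ← R5 − 33/5·R4.
R5 ← R5 / (-211).
R1 ← R1 + 39·R5.
R2 ← R2 + 11·R5.
R3 ← R3 + 3·R5.
R4 ← R4 − 33·R5.
Reading off the reduced rows gives x_1 = -5/2, x_2 = -3/2, x_3 = -13/5, x_4 = 5/3, x_5 = -7/4.

x_1 = -5/2, x_2 = -3/2, x_3 = -13/5, x_4 = 5/3, x_5 = -7/4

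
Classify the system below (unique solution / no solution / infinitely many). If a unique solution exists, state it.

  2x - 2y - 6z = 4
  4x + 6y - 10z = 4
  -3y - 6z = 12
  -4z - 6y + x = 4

Row-reduce the augmented matrix:
R1 ← R1 / (2).
R2 ← R2 − 4·R1.
R4 ← R4 − 1·R1.
R2 ← R2 / (10).
R1 ← R1 + 1·R2.
R3 ← R3 + 3·R2.
R4 ← R4 + 5·R2.
R3 ← R3 / (-27/5).
R1 ← R1 + 14/5·R3.
R2 ← R2 − 1/5·R3.
R4 reduces to 0 = 0, so the extra equation is consistent.
Reading off the reduced rows gives x = -4, y = 0, z = -2.

x = -4, y = 0, z = -2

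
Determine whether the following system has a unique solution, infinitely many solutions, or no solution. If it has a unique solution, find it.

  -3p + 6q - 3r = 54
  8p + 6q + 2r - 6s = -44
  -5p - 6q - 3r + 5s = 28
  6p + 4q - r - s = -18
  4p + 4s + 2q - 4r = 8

p = -6, q = 4, r = -4, s = 2

Row-reduce the augmented matrix:
R1 ← R1 / (-3).
R2 ← R2 − 8·R1.
R3 ← R3 + 5·R1.
R4 ← R4 − 6·R1.
R5 ← R5 − 4·R1.
R2 ← R2 / (22).
R1 ← R1 + 2·R2.
R3 ← R3 + 16·R2.
R4 ← R4 − 16·R2.
R5 ← R5 − 10·R2.
R3 ← R3 / (-26/11).
R1 ← R1 − 5/11·R3.
R2 ← R2 + 3/11·R3.
R4 ← R4 + 29/11·R3.
R5 ← R5 + 58/11·R3.
R4 ← R4 / (69/26).
R1 ← R1 + 11/26·R4.
R2 ← R2 + 9/26·R4.
R3 ← R3 + 7/26·R4.
R5 ← R5 − 69/13·R4.
R5 reduces to 0 = 0, so the extra equation is consistent.
Reading off the reduced rows gives p = -6, q = 4, r = -4, s = 2.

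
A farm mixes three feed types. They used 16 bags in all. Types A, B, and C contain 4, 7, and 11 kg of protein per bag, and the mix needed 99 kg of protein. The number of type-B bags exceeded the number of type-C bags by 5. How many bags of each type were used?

Let a = type-A bags, b = type-B bags, c = type-C bags.
  a + b + c = 16
  11c + 7b + 4a = 99
  b - c = 5
Row-reduce the augmented matrix:
R2 ← R2 − 4·R1.
R2 ← R2 / (3).
R1 ← R1 − 1·R2.
R3 ← R3 − 1·R2.
R3 ← R3 / (-10/3).
R1 ← R1 + 4/3·R3.
R2 ← R2 − 7/3·R3.
Reading off the reduced rows gives a = 7, b = 7, c = 2.

type-A bags: 7, type-B bags: 7, type-C bags: 2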